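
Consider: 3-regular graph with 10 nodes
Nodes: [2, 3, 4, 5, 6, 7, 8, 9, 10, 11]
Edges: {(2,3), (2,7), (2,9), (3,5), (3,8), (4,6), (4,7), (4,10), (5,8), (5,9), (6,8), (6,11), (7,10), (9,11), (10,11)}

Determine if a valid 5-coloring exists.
A valid 5-coloring: color 1: [2, 4, 5, 11]; color 2: [3, 6, 7, 9]; color 3: [8, 10].
(χ(G) = 3 ≤ 5.)

Yes, G is 5-colorable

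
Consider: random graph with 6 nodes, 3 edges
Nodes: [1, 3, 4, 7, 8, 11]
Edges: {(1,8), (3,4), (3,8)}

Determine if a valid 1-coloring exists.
Edge (1,8) forces its endpoints to differ, so 1 color is not enough.

No, G is not 1-colorable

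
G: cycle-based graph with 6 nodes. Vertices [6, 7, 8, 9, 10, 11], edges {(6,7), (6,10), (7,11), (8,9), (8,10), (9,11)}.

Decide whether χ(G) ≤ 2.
A valid 2-coloring: color 1: [7, 9, 10]; color 2: [6, 8, 11].
(χ(G) = 2 ≤ 2.)

Yes, G is 2-colorable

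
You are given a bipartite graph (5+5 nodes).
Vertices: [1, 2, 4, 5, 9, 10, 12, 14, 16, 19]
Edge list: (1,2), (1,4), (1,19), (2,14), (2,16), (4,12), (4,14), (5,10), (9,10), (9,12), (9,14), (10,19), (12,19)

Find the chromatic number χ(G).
χ(G) = 2

Clique number ω(G) = 2 (lower bound: χ ≥ ω).
The graph is bipartite (no odd cycle), so 2 colors suffice: χ(G) = 2.
A valid 2-coloring: color 1: [2, 4, 5, 9, 19]; color 2: [1, 10, 12, 14, 16].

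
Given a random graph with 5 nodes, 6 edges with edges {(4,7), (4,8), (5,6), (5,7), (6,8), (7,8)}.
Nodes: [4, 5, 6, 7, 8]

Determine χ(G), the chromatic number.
Clique number ω(G) = 3 (lower bound: χ ≥ ω).
The clique on [4, 7, 8] has size 3, forcing χ ≥ 3, and the coloring below uses 3 colors, so χ(G) = 3.
A valid 3-coloring: color 1: [5, 8]; color 2: [6, 7]; color 3: [4].

χ(G) = 3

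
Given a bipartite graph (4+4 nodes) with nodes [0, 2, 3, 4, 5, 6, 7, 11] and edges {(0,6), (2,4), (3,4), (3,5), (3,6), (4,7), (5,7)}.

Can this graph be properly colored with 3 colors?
A valid 3-coloring: color 1: [4, 5, 6, 11]; color 2: [0, 2, 3, 7].
(χ(G) = 2 ≤ 3.)

Yes, G is 3-colorable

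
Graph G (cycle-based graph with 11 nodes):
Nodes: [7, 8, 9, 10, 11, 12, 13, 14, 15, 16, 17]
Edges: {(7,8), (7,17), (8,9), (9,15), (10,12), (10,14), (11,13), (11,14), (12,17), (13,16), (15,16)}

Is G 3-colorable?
Yes, G is 3-colorable

A valid 3-coloring: color 1: [8, 10, 13, 15, 17]; color 2: [7, 9, 11, 12, 16]; color 3: [14].
(χ(G) = 3 ≤ 3.)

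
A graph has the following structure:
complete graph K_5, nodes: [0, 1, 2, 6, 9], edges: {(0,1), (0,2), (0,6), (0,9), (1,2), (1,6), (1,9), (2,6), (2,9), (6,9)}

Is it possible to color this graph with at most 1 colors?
The clique on vertices [0, 1, 2, 6, 9] has size 5 > 1, so it alone needs 5 colors.

No, G is not 1-colorable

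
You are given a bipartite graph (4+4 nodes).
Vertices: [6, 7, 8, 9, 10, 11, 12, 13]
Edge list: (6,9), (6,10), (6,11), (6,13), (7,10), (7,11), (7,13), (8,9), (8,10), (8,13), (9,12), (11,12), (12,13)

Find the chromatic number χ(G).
χ(G) = 2

Clique number ω(G) = 2 (lower bound: χ ≥ ω).
The graph is bipartite (no odd cycle), so 2 colors suffice: χ(G) = 2.
A valid 2-coloring: color 1: [6, 7, 8, 12]; color 2: [9, 10, 11, 13].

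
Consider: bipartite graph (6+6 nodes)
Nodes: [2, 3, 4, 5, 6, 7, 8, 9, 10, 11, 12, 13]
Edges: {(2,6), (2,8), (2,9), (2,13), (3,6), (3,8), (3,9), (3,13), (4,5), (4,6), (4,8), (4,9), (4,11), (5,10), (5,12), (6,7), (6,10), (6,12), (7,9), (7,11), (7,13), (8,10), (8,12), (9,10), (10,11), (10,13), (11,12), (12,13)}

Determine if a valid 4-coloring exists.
Yes, G is 4-colorable

A valid 4-coloring: color 1: [2, 3, 4, 7, 10, 12]; color 2: [5, 6, 8, 9, 11, 13].
(χ(G) = 2 ≤ 4.)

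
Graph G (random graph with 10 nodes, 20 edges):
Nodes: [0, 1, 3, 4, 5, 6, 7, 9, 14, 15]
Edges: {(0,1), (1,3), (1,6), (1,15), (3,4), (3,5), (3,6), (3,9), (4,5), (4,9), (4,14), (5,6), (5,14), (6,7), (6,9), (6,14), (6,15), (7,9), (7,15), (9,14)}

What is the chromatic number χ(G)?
χ(G) = 4

Clique number ω(G) = 3 (lower bound: χ ≥ ω).
Odd cycle [3, 9, 7, 15, 1] needs 3 colors (χ ≥ 3).
Vertex 6 is adjacent to every vertex of [1, 3, 7, 9, 15], which already need 3 colors among themselves, so 6 needs a new color (χ ≥ 4).
The coloring below uses 4 colors, so χ(G) = 4.
A valid 4-coloring: color 1: [0, 4, 6]; color 2: [1, 5, 9]; color 3: [3, 14, 15]; color 4: [7].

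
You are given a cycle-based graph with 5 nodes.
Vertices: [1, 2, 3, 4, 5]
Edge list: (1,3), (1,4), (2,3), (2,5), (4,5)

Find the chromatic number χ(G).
Clique number ω(G) = 2 (lower bound: χ ≥ ω).
Odd cycle [2, 5, 4, 1, 3] needs 3 colors (χ ≥ 3).
The coloring below uses 3 colors, so χ(G) = 3.
A valid 3-coloring: color 1: [1, 2]; color 2: [3, 5]; color 3: [4].

χ(G) = 3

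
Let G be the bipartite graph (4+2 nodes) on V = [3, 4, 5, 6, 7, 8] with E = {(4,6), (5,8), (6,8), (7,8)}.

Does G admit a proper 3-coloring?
Yes, G is 3-colorable

A valid 3-coloring: color 1: [3, 4, 8]; color 2: [5, 6, 7].
(χ(G) = 2 ≤ 3.)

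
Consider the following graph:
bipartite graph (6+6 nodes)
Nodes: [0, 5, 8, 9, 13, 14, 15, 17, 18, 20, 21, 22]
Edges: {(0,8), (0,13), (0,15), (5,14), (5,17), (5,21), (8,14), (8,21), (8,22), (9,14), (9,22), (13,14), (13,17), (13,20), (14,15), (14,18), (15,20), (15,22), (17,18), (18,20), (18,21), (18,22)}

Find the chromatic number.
χ(G) = 2

Clique number ω(G) = 2 (lower bound: χ ≥ ω).
The graph is bipartite (no odd cycle), so 2 colors suffice: χ(G) = 2.
A valid 2-coloring: color 1: [0, 14, 17, 20, 21, 22]; color 2: [5, 8, 9, 13, 15, 18].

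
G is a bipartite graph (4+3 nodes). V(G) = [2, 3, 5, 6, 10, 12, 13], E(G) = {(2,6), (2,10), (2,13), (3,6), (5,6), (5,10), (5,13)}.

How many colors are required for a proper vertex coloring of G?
Clique number ω(G) = 2 (lower bound: χ ≥ ω).
The graph is bipartite (no odd cycle), so 2 colors suffice: χ(G) = 2.
A valid 2-coloring: color 1: [6, 10, 12, 13]; color 2: [2, 3, 5].

χ(G) = 2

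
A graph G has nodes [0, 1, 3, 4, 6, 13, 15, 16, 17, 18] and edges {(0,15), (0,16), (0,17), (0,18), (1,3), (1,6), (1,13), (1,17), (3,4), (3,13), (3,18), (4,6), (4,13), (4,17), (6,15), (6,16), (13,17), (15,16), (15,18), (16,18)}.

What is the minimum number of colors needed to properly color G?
χ(G) = 4

Clique number ω(G) = 4 (lower bound: χ ≥ ω).
The clique on [0, 15, 16, 18] has size 4, forcing χ ≥ 4, and the coloring below uses 4 colors, so χ(G) = 4.
A valid 4-coloring: color 1: [3, 15, 17]; color 2: [0, 1, 4]; color 3: [6, 13, 18]; color 4: [16].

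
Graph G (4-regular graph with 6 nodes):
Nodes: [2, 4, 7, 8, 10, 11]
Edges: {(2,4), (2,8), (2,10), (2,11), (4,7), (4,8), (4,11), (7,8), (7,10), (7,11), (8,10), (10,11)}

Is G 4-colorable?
A valid 4-coloring: color 1: [4, 10]; color 2: [8, 11]; color 3: [2, 7].
(χ(G) = 3 ≤ 4.)

Yes, G is 4-colorable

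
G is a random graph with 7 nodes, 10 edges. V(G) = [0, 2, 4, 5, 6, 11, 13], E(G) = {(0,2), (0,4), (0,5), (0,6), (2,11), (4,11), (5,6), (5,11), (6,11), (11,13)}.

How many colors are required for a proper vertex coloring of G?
χ(G) = 3

Clique number ω(G) = 3 (lower bound: χ ≥ ω).
The clique on [0, 5, 6] has size 3, forcing χ ≥ 3, and the coloring below uses 3 colors, so χ(G) = 3.
A valid 3-coloring: color 1: [0, 11]; color 2: [2, 4, 5, 13]; color 3: [6].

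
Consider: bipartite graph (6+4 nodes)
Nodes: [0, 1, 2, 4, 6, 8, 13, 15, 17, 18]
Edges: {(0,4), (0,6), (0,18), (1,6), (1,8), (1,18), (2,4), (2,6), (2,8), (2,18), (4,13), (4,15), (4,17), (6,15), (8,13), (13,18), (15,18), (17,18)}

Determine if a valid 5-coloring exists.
A valid 5-coloring: color 1: [4, 6, 8, 18]; color 2: [0, 1, 2, 13, 15, 17].
(χ(G) = 2 ≤ 5.)

Yes, G is 5-colorable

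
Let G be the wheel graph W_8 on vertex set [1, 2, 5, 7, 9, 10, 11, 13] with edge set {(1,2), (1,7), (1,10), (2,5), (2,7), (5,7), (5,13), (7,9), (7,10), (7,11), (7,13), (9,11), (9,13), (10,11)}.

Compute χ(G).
χ(G) = 4

Clique number ω(G) = 3 (lower bound: χ ≥ ω).
Odd cycle [5, 2, 1, 10, 11, 9, 13] needs 3 colors (χ ≥ 3).
Vertex 7 is adjacent to every vertex of [1, 2, 5, 9, 10, 11, 13], which already need 3 colors among themselves, so 7 needs a new color (χ ≥ 4).
The coloring below uses 4 colors, so χ(G) = 4.
A valid 4-coloring: color 1: [7]; color 2: [1, 5, 9]; color 3: [2, 10, 13]; color 4: [11].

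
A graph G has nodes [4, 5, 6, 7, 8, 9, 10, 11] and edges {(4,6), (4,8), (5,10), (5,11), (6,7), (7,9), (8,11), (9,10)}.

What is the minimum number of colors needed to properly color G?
χ(G) = 2

Clique number ω(G) = 2 (lower bound: χ ≥ ω).
The graph is bipartite (no odd cycle), so 2 colors suffice: χ(G) = 2.
A valid 2-coloring: color 1: [4, 7, 10, 11]; color 2: [5, 6, 8, 9].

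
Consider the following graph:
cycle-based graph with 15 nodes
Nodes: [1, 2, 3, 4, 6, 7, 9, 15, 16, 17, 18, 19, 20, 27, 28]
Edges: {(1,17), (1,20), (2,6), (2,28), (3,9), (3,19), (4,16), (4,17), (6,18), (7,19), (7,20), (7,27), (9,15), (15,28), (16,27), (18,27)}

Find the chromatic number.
Clique number ω(G) = 2 (lower bound: χ ≥ ω).
Odd cycle [20, 1, 17, 4, 16, 27, 7] needs 3 colors (χ ≥ 3).
The coloring below uses 3 colors, so χ(G) = 3.
A valid 3-coloring: color 1: [1, 2, 3, 4, 7, 15, 18]; color 2: [6, 9, 17, 19, 20, 27, 28]; color 3: [16].

χ(G) = 3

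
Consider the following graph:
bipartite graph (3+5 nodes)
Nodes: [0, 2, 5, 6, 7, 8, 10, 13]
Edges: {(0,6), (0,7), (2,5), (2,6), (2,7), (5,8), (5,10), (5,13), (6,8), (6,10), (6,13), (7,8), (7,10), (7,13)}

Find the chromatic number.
χ(G) = 2

Clique number ω(G) = 2 (lower bound: χ ≥ ω).
The graph is bipartite (no odd cycle), so 2 colors suffice: χ(G) = 2.
A valid 2-coloring: color 1: [5, 6, 7]; color 2: [0, 2, 8, 10, 13].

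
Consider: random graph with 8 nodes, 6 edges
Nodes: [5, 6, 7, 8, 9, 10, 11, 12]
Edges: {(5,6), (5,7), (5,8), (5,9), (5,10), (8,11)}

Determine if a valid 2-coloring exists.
Yes, G is 2-colorable

A valid 2-coloring: color 1: [5, 11, 12]; color 2: [6, 7, 8, 9, 10].
(χ(G) = 2 ≤ 2.)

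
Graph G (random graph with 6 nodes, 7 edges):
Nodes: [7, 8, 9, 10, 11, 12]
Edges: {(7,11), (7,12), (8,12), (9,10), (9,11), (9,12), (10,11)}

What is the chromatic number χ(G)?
χ(G) = 3

Clique number ω(G) = 3 (lower bound: χ ≥ ω).
The clique on [9, 10, 11] has size 3, forcing χ ≥ 3, and the coloring below uses 3 colors, so χ(G) = 3.
A valid 3-coloring: color 1: [7, 8, 9]; color 2: [11, 12]; color 3: [10].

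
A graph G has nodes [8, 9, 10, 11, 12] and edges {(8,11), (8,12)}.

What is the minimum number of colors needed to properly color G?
Clique number ω(G) = 2 (lower bound: χ ≥ ω).
The graph is bipartite (no odd cycle), so 2 colors suffice: χ(G) = 2.
A valid 2-coloring: color 1: [8, 9, 10]; color 2: [11, 12].

χ(G) = 2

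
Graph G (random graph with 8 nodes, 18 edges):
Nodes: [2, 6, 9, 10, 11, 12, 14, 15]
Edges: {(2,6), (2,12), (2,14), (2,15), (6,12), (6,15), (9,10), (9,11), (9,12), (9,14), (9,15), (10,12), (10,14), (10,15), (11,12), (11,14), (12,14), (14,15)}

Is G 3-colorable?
The clique on vertices [9, 10, 12, 14] has size 4 > 3, so it alone needs 4 colors.

No, G is not 3-colorable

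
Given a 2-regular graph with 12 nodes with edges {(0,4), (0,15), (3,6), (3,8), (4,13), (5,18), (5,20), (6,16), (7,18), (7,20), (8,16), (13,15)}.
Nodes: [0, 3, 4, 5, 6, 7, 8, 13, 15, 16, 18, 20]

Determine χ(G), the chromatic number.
Clique number ω(G) = 2 (lower bound: χ ≥ ω).
The graph is bipartite (no odd cycle), so 2 colors suffice: χ(G) = 2.
A valid 2-coloring: color 1: [4, 5, 6, 7, 8, 15]; color 2: [0, 3, 13, 16, 18, 20].

χ(G) = 2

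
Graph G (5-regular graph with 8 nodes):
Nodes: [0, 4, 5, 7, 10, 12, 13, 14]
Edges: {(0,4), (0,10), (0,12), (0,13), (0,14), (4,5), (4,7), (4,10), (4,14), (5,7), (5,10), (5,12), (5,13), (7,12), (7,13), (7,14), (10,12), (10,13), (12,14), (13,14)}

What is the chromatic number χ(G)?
χ(G) = 4

Clique number ω(G) = 3 (lower bound: χ ≥ ω).
Odd cycle [0, 14, 7, 5, 10] needs 3 colors (χ ≥ 3).
Vertex 4 is adjacent to every vertex of [0, 5, 7, 10, 14], which already need 3 colors among themselves, so 4 needs a new color (χ ≥ 4).
The coloring below uses 4 colors, so χ(G) = 4.
A valid 4-coloring: color 1: [4, 12, 13]; color 2: [0, 5]; color 3: [7, 10]; color 4: [14].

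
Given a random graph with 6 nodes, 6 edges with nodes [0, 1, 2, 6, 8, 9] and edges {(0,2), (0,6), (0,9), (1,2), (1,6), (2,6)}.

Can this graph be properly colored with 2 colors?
The clique on vertices [0, 2, 6] has size 3 > 2, so it alone needs 3 colors.

No, G is not 2-colorable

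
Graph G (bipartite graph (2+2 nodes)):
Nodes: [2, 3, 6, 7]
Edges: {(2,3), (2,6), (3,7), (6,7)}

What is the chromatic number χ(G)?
χ(G) = 2

Clique number ω(G) = 2 (lower bound: χ ≥ ω).
The graph is bipartite (no odd cycle), so 2 colors suffice: χ(G) = 2.
A valid 2-coloring: color 1: [2, 7]; color 2: [3, 6].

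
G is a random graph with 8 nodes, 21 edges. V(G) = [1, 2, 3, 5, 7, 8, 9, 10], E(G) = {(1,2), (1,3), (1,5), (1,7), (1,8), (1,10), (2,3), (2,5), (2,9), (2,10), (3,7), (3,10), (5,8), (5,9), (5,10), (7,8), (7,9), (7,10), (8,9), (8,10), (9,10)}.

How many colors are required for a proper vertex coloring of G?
Clique number ω(G) = 4 (lower bound: χ ≥ ω).
Odd cycle [7, 3, 2, 5, 8] needs 3 colors (χ ≥ 3).
Vertex 1 is adjacent to every vertex of [2, 3, 5, 7, 8], which already need 3 colors among themselves, so 1 needs a new color (χ ≥ 4).
Vertex 10 is adjacent to every vertex of [1, 2, 3, 5, 7, 8], which already need 4 colors among themselves, so 10 needs a new color (χ ≥ 5).
The coloring below uses 5 colors, so χ(G) = 5.
A valid 5-coloring: color 1: [10]; color 2: [1, 9]; color 3: [5, 7]; color 4: [2, 8]; color 5: [3].

χ(G) = 5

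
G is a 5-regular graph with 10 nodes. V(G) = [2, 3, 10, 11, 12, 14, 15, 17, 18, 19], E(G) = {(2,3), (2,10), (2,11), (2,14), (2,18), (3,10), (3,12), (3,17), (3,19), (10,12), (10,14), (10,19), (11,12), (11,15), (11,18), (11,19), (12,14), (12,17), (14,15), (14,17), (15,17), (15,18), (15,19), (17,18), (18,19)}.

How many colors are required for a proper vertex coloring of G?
χ(G) = 4

Clique number ω(G) = 4 (lower bound: χ ≥ ω).
The clique on [11, 15, 18, 19] has size 4, forcing χ ≥ 4, and the coloring below uses 4 colors, so χ(G) = 4.
A valid 4-coloring: color 1: [2, 12, 19]; color 2: [3, 14, 18]; color 3: [10, 15]; color 4: [11, 17].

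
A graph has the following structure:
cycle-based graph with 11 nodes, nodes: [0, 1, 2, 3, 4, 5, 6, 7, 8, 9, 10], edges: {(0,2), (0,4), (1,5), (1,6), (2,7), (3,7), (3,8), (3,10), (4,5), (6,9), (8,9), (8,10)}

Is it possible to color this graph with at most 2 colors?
No, G is not 2-colorable

The clique on vertices [3, 8, 10] has size 3 > 2, so it alone needs 3 colors.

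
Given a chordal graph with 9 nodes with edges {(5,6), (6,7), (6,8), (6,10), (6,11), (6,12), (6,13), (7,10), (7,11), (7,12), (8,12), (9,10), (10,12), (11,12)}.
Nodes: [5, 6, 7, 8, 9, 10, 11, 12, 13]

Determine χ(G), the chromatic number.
Clique number ω(G) = 4 (lower bound: χ ≥ ω).
The clique on [6, 7, 10, 12] has size 4, forcing χ ≥ 4, and the coloring below uses 4 colors, so χ(G) = 4.
A valid 4-coloring: color 1: [6, 9]; color 2: [5, 12, 13]; color 3: [7, 8]; color 4: [10, 11].

χ(G) = 4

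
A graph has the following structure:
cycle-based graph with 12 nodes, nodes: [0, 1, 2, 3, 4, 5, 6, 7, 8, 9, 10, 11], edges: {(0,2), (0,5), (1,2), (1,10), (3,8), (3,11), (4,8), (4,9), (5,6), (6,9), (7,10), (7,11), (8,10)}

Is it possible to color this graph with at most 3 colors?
Yes, G is 3-colorable

A valid 3-coloring: color 1: [2, 5, 7, 8, 9]; color 2: [0, 4, 6, 10, 11]; color 3: [1, 3].
(χ(G) = 3 ≤ 3.)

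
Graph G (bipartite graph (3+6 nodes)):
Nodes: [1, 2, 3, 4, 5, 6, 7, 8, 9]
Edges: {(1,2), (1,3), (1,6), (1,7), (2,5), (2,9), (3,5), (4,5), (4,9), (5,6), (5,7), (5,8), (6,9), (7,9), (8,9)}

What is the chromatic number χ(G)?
Clique number ω(G) = 2 (lower bound: χ ≥ ω).
The graph is bipartite (no odd cycle), so 2 colors suffice: χ(G) = 2.
A valid 2-coloring: color 1: [1, 5, 9]; color 2: [2, 3, 4, 6, 7, 8].

χ(G) = 2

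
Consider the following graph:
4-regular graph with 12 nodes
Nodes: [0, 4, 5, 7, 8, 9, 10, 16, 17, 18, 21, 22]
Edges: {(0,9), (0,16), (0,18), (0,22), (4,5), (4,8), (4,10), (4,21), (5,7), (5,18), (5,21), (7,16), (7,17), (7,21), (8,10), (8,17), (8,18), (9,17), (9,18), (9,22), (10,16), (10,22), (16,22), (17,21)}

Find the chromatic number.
Clique number ω(G) = 3 (lower bound: χ ≥ ω).
The clique on [0, 16, 22] has size 3, forcing χ ≥ 3, and the coloring below uses 3 colors, so χ(G) = 3.
A valid 3-coloring: color 1: [8, 9, 16, 21]; color 2: [4, 7, 18, 22]; color 3: [0, 5, 10, 17].

χ(G) = 3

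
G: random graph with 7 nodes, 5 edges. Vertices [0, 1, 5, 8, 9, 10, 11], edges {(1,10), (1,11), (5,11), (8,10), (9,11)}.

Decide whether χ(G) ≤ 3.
A valid 3-coloring: color 1: [0, 10, 11]; color 2: [1, 5, 8, 9].
(χ(G) = 2 ≤ 3.)

Yes, G is 3-colorable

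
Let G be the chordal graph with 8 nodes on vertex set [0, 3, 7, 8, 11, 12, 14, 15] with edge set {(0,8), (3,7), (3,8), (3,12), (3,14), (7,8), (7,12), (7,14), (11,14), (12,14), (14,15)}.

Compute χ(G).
χ(G) = 4

Clique number ω(G) = 4 (lower bound: χ ≥ ω).
The clique on [3, 7, 12, 14] has size 4, forcing χ ≥ 4, and the coloring below uses 4 colors, so χ(G) = 4.
A valid 4-coloring: color 1: [8, 14]; color 2: [0, 3, 11, 15]; color 3: [7]; color 4: [12].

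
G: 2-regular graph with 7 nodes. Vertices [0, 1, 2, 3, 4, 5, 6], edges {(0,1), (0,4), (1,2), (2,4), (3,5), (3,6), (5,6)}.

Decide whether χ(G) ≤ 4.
A valid 4-coloring: color 1: [1, 3, 4]; color 2: [0, 2, 6]; color 3: [5].
(χ(G) = 3 ≤ 4.)

Yes, G is 4-colorable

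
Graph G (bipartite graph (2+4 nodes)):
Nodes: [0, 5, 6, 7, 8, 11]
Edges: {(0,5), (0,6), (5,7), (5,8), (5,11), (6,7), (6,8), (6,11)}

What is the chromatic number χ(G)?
Clique number ω(G) = 2 (lower bound: χ ≥ ω).
The graph is bipartite (no odd cycle), so 2 colors suffice: χ(G) = 2.
A valid 2-coloring: color 1: [5, 6]; color 2: [0, 7, 8, 11].

χ(G) = 2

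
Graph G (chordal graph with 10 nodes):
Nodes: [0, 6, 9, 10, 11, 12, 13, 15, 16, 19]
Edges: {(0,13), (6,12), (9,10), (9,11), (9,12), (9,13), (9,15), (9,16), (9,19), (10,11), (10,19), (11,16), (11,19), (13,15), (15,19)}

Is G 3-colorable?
The clique on vertices [9, 10, 11, 19] has size 4 > 3, so it alone needs 4 colors.

No, G is not 3-colorable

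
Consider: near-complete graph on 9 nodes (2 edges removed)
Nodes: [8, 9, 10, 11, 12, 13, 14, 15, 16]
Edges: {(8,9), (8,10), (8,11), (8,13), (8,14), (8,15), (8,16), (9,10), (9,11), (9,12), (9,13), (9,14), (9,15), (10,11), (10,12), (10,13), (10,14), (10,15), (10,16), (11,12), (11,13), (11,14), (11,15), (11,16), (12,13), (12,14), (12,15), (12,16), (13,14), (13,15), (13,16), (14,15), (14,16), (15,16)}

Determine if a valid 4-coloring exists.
The clique on vertices [8, 10, 11, 13, 14, 15, 16] has size 7 > 4, so it alone needs 7 colors.

No, G is not 4-colorable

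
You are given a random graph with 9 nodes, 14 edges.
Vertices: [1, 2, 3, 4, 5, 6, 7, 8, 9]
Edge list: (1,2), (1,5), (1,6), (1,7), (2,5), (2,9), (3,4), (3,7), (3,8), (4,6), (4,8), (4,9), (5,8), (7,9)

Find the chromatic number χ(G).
χ(G) = 3

Clique number ω(G) = 3 (lower bound: χ ≥ ω).
The clique on [1, 2, 5] has size 3, forcing χ ≥ 3, and the coloring below uses 3 colors, so χ(G) = 3.
A valid 3-coloring: color 1: [4, 5, 7]; color 2: [1, 8, 9]; color 3: [2, 3, 6].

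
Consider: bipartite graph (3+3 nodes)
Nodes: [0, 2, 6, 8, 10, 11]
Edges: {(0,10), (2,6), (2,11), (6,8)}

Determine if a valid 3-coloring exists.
A valid 3-coloring: color 1: [0, 6, 11]; color 2: [2, 8, 10].
(χ(G) = 2 ≤ 3.)

Yes, G is 3-colorable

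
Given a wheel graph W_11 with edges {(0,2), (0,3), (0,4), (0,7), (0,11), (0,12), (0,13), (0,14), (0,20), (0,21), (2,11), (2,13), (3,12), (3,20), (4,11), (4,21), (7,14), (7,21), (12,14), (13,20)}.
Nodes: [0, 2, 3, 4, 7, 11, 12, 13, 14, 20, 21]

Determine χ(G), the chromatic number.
χ(G) = 3

Clique number ω(G) = 3 (lower bound: χ ≥ ω).
The clique on [0, 2, 11] has size 3, forcing χ ≥ 3, and the coloring below uses 3 colors, so χ(G) = 3.
A valid 3-coloring: color 1: [0]; color 2: [3, 11, 13, 14, 21]; color 3: [2, 4, 7, 12, 20].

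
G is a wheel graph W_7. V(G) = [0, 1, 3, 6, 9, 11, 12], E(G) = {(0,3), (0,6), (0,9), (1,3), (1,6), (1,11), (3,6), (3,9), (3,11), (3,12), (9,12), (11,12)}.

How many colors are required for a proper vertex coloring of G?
Clique number ω(G) = 3 (lower bound: χ ≥ ω).
The clique on [0, 3, 9] has size 3, forcing χ ≥ 3, and the coloring below uses 3 colors, so χ(G) = 3.
A valid 3-coloring: color 1: [3]; color 2: [0, 1, 12]; color 3: [6, 9, 11].

χ(G) = 3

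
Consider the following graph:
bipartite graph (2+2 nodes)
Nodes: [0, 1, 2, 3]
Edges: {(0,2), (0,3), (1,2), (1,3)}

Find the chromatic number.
χ(G) = 2

Clique number ω(G) = 2 (lower bound: χ ≥ ω).
The graph is bipartite (no odd cycle), so 2 colors suffice: χ(G) = 2.
A valid 2-coloring: color 1: [2, 3]; color 2: [0, 1].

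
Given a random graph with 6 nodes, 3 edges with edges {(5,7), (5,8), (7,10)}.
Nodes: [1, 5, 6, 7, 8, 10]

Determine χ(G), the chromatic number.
χ(G) = 2

Clique number ω(G) = 2 (lower bound: χ ≥ ω).
The graph is bipartite (no odd cycle), so 2 colors suffice: χ(G) = 2.
A valid 2-coloring: color 1: [1, 5, 6, 10]; color 2: [7, 8].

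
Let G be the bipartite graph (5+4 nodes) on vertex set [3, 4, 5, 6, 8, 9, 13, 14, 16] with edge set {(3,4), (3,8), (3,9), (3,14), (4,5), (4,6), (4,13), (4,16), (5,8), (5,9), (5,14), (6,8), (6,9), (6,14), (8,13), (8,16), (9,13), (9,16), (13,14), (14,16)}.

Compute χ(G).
χ(G) = 2

Clique number ω(G) = 2 (lower bound: χ ≥ ω).
The graph is bipartite (no odd cycle), so 2 colors suffice: χ(G) = 2.
A valid 2-coloring: color 1: [4, 8, 9, 14]; color 2: [3, 5, 6, 13, 16].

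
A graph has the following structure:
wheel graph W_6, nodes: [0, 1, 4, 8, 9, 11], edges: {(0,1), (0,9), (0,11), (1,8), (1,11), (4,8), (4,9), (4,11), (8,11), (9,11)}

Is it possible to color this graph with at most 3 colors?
No, G is not 3-colorable

Odd cycle [9, 0, 1, 8, 4] needs 3 colors (χ ≥ 3).
Vertex 11 is adjacent to every vertex of [0, 1, 4, 8, 9], which already need 3 colors among themselves, so 11 needs a new color (χ ≥ 4).
Hence χ(G) ≥ 4 > 3, so no proper 3-coloring exists.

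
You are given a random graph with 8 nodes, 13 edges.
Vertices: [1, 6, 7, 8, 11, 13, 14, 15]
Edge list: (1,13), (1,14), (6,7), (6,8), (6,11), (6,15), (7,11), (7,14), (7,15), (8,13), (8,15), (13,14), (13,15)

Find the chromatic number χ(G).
χ(G) = 3

Clique number ω(G) = 3 (lower bound: χ ≥ ω).
The clique on [1, 13, 14] has size 3, forcing χ ≥ 3, and the coloring below uses 3 colors, so χ(G) = 3.
A valid 3-coloring: color 1: [11, 14, 15]; color 2: [1, 7, 8]; color 3: [6, 13].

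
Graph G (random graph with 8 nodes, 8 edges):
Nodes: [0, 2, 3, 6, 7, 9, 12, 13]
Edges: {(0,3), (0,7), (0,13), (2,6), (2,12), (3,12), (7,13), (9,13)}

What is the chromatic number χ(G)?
Clique number ω(G) = 3 (lower bound: χ ≥ ω).
The clique on [0, 7, 13] has size 3, forcing χ ≥ 3, and the coloring below uses 3 colors, so χ(G) = 3.
A valid 3-coloring: color 1: [2, 3, 13]; color 2: [0, 6, 9, 12]; color 3: [7].

χ(G) = 3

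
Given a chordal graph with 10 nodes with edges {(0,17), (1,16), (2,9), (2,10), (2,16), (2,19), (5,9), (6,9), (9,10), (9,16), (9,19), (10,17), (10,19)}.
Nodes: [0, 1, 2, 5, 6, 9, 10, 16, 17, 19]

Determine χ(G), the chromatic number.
Clique number ω(G) = 4 (lower bound: χ ≥ ω).
The clique on [2, 9, 10, 19] has size 4, forcing χ ≥ 4, and the coloring below uses 4 colors, so χ(G) = 4.
A valid 4-coloring: color 1: [1, 9, 17]; color 2: [0, 2, 5, 6]; color 3: [10, 16]; color 4: [19].

χ(G) = 4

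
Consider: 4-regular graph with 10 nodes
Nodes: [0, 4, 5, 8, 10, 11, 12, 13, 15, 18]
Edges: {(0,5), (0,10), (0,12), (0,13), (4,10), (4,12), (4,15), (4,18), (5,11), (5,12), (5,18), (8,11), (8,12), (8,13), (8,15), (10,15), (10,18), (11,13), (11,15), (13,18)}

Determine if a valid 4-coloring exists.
A valid 4-coloring: color 1: [0, 4, 8]; color 2: [12, 15, 18]; color 3: [5, 10, 13]; color 4: [11].
(χ(G) = 4 ≤ 4.)

Yes, G is 4-colorable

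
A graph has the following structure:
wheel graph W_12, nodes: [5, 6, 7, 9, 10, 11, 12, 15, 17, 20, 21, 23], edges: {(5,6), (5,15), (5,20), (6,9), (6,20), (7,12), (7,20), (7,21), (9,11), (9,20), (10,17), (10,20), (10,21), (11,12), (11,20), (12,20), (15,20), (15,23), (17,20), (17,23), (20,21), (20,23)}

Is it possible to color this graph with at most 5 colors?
Yes, G is 5-colorable

A valid 5-coloring: color 1: [20]; color 2: [6, 7, 10, 11, 23]; color 3: [9, 12, 15, 17, 21]; color 4: [5].
(χ(G) = 4 ≤ 5.)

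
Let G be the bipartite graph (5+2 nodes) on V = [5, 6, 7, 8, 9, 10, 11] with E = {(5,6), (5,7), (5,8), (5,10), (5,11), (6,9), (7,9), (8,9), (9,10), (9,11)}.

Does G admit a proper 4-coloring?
A valid 4-coloring: color 1: [5, 9]; color 2: [6, 7, 8, 10, 11].
(χ(G) = 2 ≤ 4.)

Yes, G is 4-colorable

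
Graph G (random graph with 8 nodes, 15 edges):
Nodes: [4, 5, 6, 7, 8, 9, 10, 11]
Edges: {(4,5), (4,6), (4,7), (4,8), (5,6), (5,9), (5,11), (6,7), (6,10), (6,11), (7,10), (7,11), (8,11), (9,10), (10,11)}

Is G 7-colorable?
A valid 7-coloring: color 1: [4, 9, 11]; color 2: [6, 8]; color 3: [5, 10]; color 4: [7].
(χ(G) = 4 ≤ 7.)

Yes, G is 7-colorable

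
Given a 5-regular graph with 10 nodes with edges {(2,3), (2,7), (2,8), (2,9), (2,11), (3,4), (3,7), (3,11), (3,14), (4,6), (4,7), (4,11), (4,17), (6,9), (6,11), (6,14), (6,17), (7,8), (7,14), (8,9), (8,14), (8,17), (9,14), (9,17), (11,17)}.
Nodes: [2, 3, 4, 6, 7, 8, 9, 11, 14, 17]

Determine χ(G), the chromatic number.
Clique number ω(G) = 4 (lower bound: χ ≥ ω).
The clique on [4, 6, 11, 17] has size 4, forcing χ ≥ 4, and the coloring below uses 4 colors, so χ(G) = 4.
A valid 4-coloring: color 1: [7, 9, 11]; color 2: [2, 14, 17]; color 3: [4, 8]; color 4: [3, 6].

χ(G) = 4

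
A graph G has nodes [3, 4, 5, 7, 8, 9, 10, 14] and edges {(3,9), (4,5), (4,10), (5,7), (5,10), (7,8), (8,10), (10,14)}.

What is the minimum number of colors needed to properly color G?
χ(G) = 3

Clique number ω(G) = 3 (lower bound: χ ≥ ω).
The clique on [4, 5, 10] has size 3, forcing χ ≥ 3, and the coloring below uses 3 colors, so χ(G) = 3.
A valid 3-coloring: color 1: [3, 7, 10]; color 2: [5, 8, 9, 14]; color 3: [4].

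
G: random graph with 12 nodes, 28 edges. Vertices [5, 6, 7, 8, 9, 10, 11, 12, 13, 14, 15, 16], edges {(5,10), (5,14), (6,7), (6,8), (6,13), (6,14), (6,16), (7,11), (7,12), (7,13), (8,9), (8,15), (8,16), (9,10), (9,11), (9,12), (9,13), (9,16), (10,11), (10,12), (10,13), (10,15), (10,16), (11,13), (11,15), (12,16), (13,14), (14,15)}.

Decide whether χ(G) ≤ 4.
Yes, G is 4-colorable

A valid 4-coloring: color 1: [7, 8, 10, 14]; color 2: [5, 6, 9, 15]; color 3: [13, 16]; color 4: [11, 12].
(χ(G) = 4 ≤ 4.)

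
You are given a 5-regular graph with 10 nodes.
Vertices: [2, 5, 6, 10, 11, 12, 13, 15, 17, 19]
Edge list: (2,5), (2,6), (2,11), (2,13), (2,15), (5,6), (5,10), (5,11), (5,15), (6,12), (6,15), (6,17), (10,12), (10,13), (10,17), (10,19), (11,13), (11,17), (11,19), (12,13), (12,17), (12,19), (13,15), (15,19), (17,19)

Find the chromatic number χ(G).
Clique number ω(G) = 4 (lower bound: χ ≥ ω).
The clique on [2, 5, 6, 15] has size 4, forcing χ ≥ 4, and the coloring below uses 4 colors, so χ(G) = 4.
A valid 4-coloring: color 1: [6, 13, 19]; color 2: [2, 17]; color 3: [10, 11, 15]; color 4: [5, 12].

χ(G) = 4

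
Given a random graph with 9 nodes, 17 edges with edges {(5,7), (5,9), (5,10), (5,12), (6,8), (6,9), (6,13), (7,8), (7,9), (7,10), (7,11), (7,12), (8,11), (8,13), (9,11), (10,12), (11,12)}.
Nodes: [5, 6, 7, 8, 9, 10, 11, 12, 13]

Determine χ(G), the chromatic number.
χ(G) = 4

Clique number ω(G) = 4 (lower bound: χ ≥ ω).
The clique on [5, 7, 10, 12] has size 4, forcing χ ≥ 4, and the coloring below uses 4 colors, so χ(G) = 4.
A valid 4-coloring: color 1: [7, 13]; color 2: [8, 9, 12]; color 3: [5, 6, 11]; color 4: [10].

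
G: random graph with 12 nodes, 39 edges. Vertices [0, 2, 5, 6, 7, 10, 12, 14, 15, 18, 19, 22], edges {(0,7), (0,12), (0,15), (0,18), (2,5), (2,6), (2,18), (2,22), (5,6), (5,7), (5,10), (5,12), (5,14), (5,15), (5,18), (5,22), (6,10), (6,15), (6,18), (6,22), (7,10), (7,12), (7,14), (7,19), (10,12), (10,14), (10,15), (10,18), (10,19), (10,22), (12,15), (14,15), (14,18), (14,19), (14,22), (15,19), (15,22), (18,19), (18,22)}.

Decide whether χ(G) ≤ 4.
The clique on vertices [2, 5, 6, 18, 22] has size 5 > 4, so it alone needs 5 colors.

No, G is not 4-colorable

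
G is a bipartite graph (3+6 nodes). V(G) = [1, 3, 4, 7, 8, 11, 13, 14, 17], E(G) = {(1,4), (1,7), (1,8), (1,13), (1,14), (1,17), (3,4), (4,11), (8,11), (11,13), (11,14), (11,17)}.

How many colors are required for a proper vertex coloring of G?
Clique number ω(G) = 2 (lower bound: χ ≥ ω).
The graph is bipartite (no odd cycle), so 2 colors suffice: χ(G) = 2.
A valid 2-coloring: color 1: [1, 3, 11]; color 2: [4, 7, 8, 13, 14, 17].

χ(G) = 2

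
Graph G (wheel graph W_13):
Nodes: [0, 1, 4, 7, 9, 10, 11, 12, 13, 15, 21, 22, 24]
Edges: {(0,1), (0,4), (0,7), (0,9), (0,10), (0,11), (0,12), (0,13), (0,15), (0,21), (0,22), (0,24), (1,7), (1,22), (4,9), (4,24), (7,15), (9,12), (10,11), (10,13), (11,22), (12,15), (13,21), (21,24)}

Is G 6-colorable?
Yes, G is 6-colorable

A valid 6-coloring: color 1: [0]; color 2: [4, 7, 10, 12, 21, 22]; color 3: [1, 9, 11, 13, 15, 24].
(χ(G) = 3 ≤ 6.)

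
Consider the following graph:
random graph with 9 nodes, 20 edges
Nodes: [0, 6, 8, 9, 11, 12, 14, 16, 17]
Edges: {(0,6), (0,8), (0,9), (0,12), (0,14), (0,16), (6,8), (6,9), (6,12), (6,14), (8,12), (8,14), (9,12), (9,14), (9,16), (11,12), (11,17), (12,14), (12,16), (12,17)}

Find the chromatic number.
Clique number ω(G) = 5 (lower bound: χ ≥ ω).
The clique on [0, 6, 8, 12, 14] has size 5, forcing χ ≥ 5, and the coloring below uses 5 colors, so χ(G) = 5.
A valid 5-coloring: color 1: [12]; color 2: [0, 11]; color 3: [14, 16, 17]; color 4: [8, 9]; color 5: [6].

χ(G) = 5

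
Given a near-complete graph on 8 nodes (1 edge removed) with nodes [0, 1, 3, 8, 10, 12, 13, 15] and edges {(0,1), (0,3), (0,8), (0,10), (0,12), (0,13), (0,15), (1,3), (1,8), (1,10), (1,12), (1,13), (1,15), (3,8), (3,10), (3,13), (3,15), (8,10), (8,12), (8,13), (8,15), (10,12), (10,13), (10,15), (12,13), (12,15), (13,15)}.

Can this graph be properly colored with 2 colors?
The clique on vertices [0, 1, 3, 8, 10, 13, 15] has size 7 > 2, so it alone needs 7 colors.

No, G is not 2-colorable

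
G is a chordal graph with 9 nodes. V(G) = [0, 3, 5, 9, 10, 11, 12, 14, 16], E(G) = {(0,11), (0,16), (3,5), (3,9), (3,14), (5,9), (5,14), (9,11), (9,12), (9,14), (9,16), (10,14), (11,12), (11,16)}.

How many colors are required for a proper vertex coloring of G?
Clique number ω(G) = 4 (lower bound: χ ≥ ω).
The clique on [3, 5, 9, 14] has size 4, forcing χ ≥ 4, and the coloring below uses 4 colors, so χ(G) = 4.
A valid 4-coloring: color 1: [0, 9, 10]; color 2: [11, 14]; color 3: [5, 12, 16]; color 4: [3].

χ(G) = 4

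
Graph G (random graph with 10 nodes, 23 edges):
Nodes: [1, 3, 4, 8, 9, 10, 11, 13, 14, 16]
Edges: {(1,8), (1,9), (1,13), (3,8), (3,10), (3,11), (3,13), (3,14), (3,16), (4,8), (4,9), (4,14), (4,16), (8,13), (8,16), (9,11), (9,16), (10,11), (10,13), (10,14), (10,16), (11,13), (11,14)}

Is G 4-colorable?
Yes, G is 4-colorable

A valid 4-coloring: color 1: [1, 3, 4]; color 2: [8, 9, 10]; color 3: [13, 14, 16]; color 4: [11].
(χ(G) = 4 ≤ 4.)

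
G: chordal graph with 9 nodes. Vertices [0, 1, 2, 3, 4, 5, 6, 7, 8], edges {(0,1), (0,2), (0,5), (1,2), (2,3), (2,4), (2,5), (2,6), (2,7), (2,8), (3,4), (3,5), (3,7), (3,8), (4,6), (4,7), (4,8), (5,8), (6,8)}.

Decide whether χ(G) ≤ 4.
A valid 4-coloring: color 1: [2]; color 2: [1, 4, 5]; color 3: [0, 7, 8]; color 4: [3, 6].
(χ(G) = 4 ≤ 4.)

Yes, G is 4-colorable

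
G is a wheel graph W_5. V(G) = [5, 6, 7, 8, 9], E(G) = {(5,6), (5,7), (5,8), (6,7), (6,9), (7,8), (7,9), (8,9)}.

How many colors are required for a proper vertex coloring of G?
Clique number ω(G) = 3 (lower bound: χ ≥ ω).
The clique on [7, 8, 9] has size 3, forcing χ ≥ 3, and the coloring below uses 3 colors, so χ(G) = 3.
A valid 3-coloring: color 1: [7]; color 2: [5, 9]; color 3: [6, 8].

χ(G) = 3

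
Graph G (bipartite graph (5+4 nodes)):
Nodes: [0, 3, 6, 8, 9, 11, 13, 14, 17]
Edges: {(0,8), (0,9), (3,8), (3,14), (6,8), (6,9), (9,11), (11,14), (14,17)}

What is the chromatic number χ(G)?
Clique number ω(G) = 2 (lower bound: χ ≥ ω).
The graph is bipartite (no odd cycle), so 2 colors suffice: χ(G) = 2.
A valid 2-coloring: color 1: [8, 9, 13, 14]; color 2: [0, 3, 6, 11, 17].

χ(G) = 2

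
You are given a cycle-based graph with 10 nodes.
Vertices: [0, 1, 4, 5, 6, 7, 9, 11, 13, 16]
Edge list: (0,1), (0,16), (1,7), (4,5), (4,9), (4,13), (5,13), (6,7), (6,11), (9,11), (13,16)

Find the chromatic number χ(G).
Clique number ω(G) = 3 (lower bound: χ ≥ ω).
The clique on [4, 5, 13] has size 3, forcing χ ≥ 3, and the coloring below uses 3 colors, so χ(G) = 3.
A valid 3-coloring: color 1: [1, 4, 6, 16]; color 2: [0, 7, 9, 13]; color 3: [5, 11].

χ(G) = 3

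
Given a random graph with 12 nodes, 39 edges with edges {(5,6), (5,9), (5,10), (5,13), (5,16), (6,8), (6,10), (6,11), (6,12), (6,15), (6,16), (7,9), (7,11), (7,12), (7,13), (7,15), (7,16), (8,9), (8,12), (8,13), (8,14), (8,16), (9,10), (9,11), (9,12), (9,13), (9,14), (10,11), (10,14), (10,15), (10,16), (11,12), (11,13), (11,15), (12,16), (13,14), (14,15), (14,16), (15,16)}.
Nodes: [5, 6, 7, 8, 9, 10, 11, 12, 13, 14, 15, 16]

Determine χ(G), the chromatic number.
Clique number ω(G) = 4 (lower bound: χ ≥ ω).
Suppose a proper 4-coloring c exists. The clique [5, 6, 10, 16] takes 4 distinct colors; by symmetry let c(5) = 1, c(6) = 2, c(10) = 3, c(16) = 4.
- Vertex 15: neighbors [6, 10, 16] already have colors [2, 3, 4] ⇒ c(15) = 1.
- Vertex 11: neighbors [15, 6, 10] already have colors [1, 2, 3] ⇒ c(11) = 4.
- Vertex 9: neighbors [5, 10, 11] already have colors [1, 3, 4] ⇒ c(9) = 2.
- Vertex 14: neighbors [15, 9, 10, 16] already have colors [1, 2, 3, 4] — all 4 colors blocked. Contradiction.
The forced assignments end in a contradiction, so G has no proper 4-coloring (χ ≥ 5).
The coloring below uses 5 colors, so χ(G) = 5.
A valid 5-coloring: color 1: [6, 9]; color 2: [11, 16]; color 3: [10, 12, 13]; color 4: [5, 8, 15]; color 5: [7, 14].

χ(G) = 5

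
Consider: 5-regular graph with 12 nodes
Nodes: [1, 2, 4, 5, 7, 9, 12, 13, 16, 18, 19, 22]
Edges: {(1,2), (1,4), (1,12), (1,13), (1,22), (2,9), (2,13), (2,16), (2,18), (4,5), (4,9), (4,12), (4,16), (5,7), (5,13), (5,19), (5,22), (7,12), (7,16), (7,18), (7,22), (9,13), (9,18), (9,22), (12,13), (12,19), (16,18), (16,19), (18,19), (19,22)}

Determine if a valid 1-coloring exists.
No, G is not 1-colorable

The clique on vertices [1, 2, 13] has size 3 > 1, so it alone needs 3 colors.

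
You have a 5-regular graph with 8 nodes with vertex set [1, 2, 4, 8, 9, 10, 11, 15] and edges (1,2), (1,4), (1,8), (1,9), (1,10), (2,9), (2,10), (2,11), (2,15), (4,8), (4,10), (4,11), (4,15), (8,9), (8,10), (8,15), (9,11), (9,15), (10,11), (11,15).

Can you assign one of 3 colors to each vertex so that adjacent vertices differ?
The clique on vertices [1, 4, 8, 10] has size 4 > 3, so it alone needs 4 colors.

No, G is not 3-colorable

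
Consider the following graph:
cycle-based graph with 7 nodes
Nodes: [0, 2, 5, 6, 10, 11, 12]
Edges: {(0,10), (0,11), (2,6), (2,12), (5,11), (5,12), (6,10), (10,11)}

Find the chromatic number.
χ(G) = 3

Clique number ω(G) = 3 (lower bound: χ ≥ ω).
The clique on [0, 10, 11] has size 3, forcing χ ≥ 3, and the coloring below uses 3 colors, so χ(G) = 3.
A valid 3-coloring: color 1: [6, 11, 12]; color 2: [2, 5, 10]; color 3: [0].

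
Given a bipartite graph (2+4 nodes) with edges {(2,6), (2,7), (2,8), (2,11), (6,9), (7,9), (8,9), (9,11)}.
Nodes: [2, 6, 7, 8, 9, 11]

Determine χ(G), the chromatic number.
Clique number ω(G) = 2 (lower bound: χ ≥ ω).
The graph is bipartite (no odd cycle), so 2 colors suffice: χ(G) = 2.
A valid 2-coloring: color 1: [2, 9]; color 2: [6, 7, 8, 11].

χ(G) = 2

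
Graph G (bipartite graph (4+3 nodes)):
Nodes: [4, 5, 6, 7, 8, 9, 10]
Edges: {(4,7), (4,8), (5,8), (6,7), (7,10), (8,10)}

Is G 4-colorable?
A valid 4-coloring: color 1: [7, 8, 9]; color 2: [4, 5, 6, 10].
(χ(G) = 2 ≤ 4.)

Yes, G is 4-colorable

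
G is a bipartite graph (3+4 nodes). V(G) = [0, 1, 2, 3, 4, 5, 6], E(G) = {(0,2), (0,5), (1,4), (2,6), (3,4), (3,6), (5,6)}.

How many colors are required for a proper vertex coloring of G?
χ(G) = 2

Clique number ω(G) = 2 (lower bound: χ ≥ ω).
The graph is bipartite (no odd cycle), so 2 colors suffice: χ(G) = 2.
A valid 2-coloring: color 1: [0, 4, 6]; color 2: [1, 2, 3, 5].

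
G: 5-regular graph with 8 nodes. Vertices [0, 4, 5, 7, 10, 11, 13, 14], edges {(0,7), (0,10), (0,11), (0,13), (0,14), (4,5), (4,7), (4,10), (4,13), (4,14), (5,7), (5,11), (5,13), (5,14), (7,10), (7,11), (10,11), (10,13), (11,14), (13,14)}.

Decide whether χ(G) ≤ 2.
No, G is not 2-colorable

The clique on vertices [0, 7, 10, 11] has size 4 > 2, so it alone needs 4 colors.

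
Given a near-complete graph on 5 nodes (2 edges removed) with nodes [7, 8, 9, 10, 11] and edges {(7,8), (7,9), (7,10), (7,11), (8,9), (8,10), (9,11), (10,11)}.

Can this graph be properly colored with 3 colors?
A valid 3-coloring: color 1: [7]; color 2: [9, 10]; color 3: [8, 11].
(χ(G) = 3 ≤ 3.)

Yes, G is 3-colorable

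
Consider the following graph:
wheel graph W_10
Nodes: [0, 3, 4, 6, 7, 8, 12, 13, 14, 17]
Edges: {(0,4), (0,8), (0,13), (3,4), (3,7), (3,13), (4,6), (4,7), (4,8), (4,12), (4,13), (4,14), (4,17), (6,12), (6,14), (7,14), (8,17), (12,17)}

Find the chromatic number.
χ(G) = 4

Clique number ω(G) = 3 (lower bound: χ ≥ ω).
Odd cycle [7, 3, 13, 0, 8, 17, 12, 6, 14] needs 3 colors (χ ≥ 3).
Vertex 4 is adjacent to every vertex of [0, 3, 6, 7, 8, 12, 13, 14, 17], which already need 3 colors among themselves, so 4 needs a new color (χ ≥ 4).
The coloring below uses 4 colors, so χ(G) = 4.
A valid 4-coloring: color 1: [4]; color 2: [6, 7, 8, 13]; color 3: [0, 3, 14, 17]; color 4: [12].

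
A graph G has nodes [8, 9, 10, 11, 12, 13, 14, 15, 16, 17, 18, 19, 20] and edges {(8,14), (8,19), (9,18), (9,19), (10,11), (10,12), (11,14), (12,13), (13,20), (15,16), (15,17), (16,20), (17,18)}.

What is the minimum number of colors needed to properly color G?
Clique number ω(G) = 2 (lower bound: χ ≥ ω).
Odd cycle [18, 9, 19, 8, 14, 11, 10, 12, 13, 20, 16, 15, 17] needs 3 colors (χ ≥ 3).
The coloring below uses 3 colors, so χ(G) = 3.
A valid 3-coloring: color 1: [10, 13, 14, 15, 18, 19]; color 2: [8, 9, 11, 12, 17, 20]; color 3: [16].

χ(G) = 3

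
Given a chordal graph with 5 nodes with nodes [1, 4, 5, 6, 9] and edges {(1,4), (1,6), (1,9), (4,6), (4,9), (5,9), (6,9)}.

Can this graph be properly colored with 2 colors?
No, G is not 2-colorable

The clique on vertices [1, 4, 6, 9] has size 4 > 2, so it alone needs 4 colors.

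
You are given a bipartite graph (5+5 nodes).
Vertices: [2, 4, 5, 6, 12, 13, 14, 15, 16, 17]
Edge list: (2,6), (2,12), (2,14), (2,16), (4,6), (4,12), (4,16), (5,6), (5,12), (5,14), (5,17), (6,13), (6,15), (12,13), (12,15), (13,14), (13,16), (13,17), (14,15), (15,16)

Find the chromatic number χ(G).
χ(G) = 2

Clique number ω(G) = 2 (lower bound: χ ≥ ω).
The graph is bipartite (no odd cycle), so 2 colors suffice: χ(G) = 2.
A valid 2-coloring: color 1: [6, 12, 14, 16, 17]; color 2: [2, 4, 5, 13, 15].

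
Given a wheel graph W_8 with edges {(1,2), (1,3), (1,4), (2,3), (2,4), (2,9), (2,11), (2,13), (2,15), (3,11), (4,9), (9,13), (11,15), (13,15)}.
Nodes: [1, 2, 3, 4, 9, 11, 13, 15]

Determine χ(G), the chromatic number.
Clique number ω(G) = 3 (lower bound: χ ≥ ω).
Odd cycle [15, 13, 9, 4, 1, 3, 11] needs 3 colors (χ ≥ 3).
Vertex 2 is adjacent to every vertex of [1, 3, 4, 9, 11, 13, 15], which already need 3 colors among themselves, so 2 needs a new color (χ ≥ 4).
The coloring below uses 4 colors, so χ(G) = 4.
A valid 4-coloring: color 1: [2]; color 2: [3, 9, 15]; color 3: [4, 11, 13]; color 4: [1].

χ(G) = 4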